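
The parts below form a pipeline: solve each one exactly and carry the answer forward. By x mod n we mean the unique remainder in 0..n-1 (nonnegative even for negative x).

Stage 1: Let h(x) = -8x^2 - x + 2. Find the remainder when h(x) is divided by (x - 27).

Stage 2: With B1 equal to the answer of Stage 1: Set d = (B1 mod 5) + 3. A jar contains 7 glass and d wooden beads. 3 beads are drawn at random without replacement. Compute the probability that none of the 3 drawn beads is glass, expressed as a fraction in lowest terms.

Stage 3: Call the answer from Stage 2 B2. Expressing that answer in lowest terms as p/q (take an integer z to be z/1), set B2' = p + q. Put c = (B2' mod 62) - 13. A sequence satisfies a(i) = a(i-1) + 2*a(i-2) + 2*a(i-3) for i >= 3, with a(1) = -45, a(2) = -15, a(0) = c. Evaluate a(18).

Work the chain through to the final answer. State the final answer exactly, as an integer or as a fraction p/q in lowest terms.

-16613421

Stage 1: remainder = value at the root: -8*(27)^2 - 1*(27)^1 + 2 = (-5832) + (-27) + (2) = -5857; answer -5857
Stage 2: B1 = -5857; d = 6; total draws C(13,3) = 286; favorable C(6,3) = 20; P = 10/143; answer 10/143
Stage 3: B2 = 10/143; threaded value p + q = 153; c = 16; a(3) = 1*(-15) + 2*(-45) + 2*(16) = -73; iterating: a(3)=-73, a(4)=-193, a(5)=-369, a(6)=-901, a(7)=-2025, a(8)=-4565, a(9)=-10417, a(10)=-23597, a(11)=-53561, a(12)=-121589, a(13)=-275905, a(14)=-626205, a(15)=-1421193, a(16)=-3225413, a(17)=-7320209, a(18)=-16613421; answer -16613421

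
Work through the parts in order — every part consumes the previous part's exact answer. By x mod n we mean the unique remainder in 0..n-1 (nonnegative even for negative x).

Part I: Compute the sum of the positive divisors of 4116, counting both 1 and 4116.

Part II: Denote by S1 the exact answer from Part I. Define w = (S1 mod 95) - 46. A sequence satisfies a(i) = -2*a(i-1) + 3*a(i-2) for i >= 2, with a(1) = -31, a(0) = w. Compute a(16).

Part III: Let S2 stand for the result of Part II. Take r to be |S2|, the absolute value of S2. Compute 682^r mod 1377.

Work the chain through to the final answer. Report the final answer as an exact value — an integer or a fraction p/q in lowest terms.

Part I: 4116 = 2^2 * 3 * 7^3; sigma = (1 + 2 + 4) * (1 + 3) * (1 + 7 + 49 + 343) = 7 * 4 * 400 = 11200; answer 11200
Part II: S1 = 11200; w = 39; a(2) = -2*(-31) + 3*(39) = 179; iterating: a(2)=179, a(3)=-451, a(4)=1439, a(5)=-4231, a(6)=12779, a(7)=-38251, a(8)=114839, a(9)=-344431, a(10)=1033379, a(11)=-3100051, a(12)=9300239, a(13)=-27900631, a(14)=83701979, a(15)=-251105851, a(16)=753317639; answer 753317639
Part III: S2 = 753317639; r = 753317639; squarings mod 1377: 682^1=682, 682^2=1075, 682^4=322, 682^8=409, 682^16=664, 682^32=256, 682^64=817, 682^128=1021, 682^256=52, 682^512=1327, 682^1024=1123, 682^2048=1174, 682^4096=1276, 682^8192=562, 682^16384=511, 682^32768=868, 682^65536=205, 682^131072=715, 682^262144=358, 682^524288=103, 682^1048576=970, 682^2097152=409, 682^4194304=664, 682^8388608=256, 682^16777216=817, 682^33554432=1021, 682^67108864=52, 682^134217728=1327, 682^268435456=1123, 682^536870912=1174; 682^753317639 = 682^1 * 682^2 * 682^4 * 682^256 * 682^512 * 682^1024 * 682^4096 * 682^8192 * 682^32768 * 682^131072 * 682^262144 * 682^2097152 * 682^4194304 * 682^8388608 * 682^67108864 * 682^134217728 * 682^536870912 = 247 (mod 1377); answer 247

247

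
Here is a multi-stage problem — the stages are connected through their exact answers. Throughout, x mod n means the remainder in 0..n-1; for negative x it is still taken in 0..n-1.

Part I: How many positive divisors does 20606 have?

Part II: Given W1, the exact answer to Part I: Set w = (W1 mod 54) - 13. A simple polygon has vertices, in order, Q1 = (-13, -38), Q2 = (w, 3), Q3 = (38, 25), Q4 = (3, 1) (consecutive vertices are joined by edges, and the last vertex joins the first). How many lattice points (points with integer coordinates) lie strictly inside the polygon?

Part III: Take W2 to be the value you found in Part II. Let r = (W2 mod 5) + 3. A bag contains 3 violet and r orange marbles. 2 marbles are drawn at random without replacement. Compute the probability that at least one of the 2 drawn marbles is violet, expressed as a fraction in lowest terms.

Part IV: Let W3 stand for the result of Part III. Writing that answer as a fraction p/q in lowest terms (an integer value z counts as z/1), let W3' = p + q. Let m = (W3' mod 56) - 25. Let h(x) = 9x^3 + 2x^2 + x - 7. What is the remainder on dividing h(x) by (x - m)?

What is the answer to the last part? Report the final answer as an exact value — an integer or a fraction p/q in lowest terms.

Part I: 20606 = 2 * 10303; number of divisors = (1+1) * (1+1) = 4; answer 4
Part II: W1 = 4; w = -9; cross terms: (-13*3 - -9*-38)=-381, (-9*25 - 38*3)=-339, (38*1 - 3*25)=-37, (3*-38 - -13*1)=-101; twice the area = |-858| = 858; area = 429; boundary points = 1 + 1 + 1 + 1 = 4; strictly interior points = area - boundary/2 + 1 = 428; answer 428
Part III: W2 = 428; r = 6; total draws C(9,2) = 36; complement C(6,2) = 15; favorable 36 - 15 = 21; P = 7/12; answer 7/12
Part IV: W3 = 7/12; threaded value p + q = 19; m = -6; remainder = value at the root: 9*(-6)^3 + 2*(-6)^2 + 1*(-6)^1 - 7 = (-1944) + (72) + (-6) + (-7) = -1885; answer -1885

-1885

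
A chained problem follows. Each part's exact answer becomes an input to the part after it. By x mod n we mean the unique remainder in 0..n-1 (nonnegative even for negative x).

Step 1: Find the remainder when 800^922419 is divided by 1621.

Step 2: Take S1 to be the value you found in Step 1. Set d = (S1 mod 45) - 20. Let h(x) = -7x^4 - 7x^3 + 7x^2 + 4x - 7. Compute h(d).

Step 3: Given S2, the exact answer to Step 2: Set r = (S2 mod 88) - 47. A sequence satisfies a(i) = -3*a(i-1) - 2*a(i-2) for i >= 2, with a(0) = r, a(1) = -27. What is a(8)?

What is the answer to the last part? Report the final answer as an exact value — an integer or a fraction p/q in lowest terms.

Step 1: squarings mod 1621: 800^1=800, 800^2=1326, 800^4=1112, 800^8=1342, 800^16=33, 800^32=1089, 800^64=970, 800^128=720, 800^256=1301, 800^512=277, 800^1024=542, 800^2048=363, 800^4096=468, 800^8192=189, 800^16384=59, 800^32768=239, 800^65536=386, 800^131072=1485, 800^262144=665, 800^524288=1313; 800^922419 = 800^1 * 800^2 * 800^16 * 800^32 * 800^256 * 800^512 * 800^4096 * 800^131072 * 800^262144 * 800^524288 = 1384 (mod 1621); answer 1384
Step 2: S1 = 1384; d = 14; -7*(14)^4 - 7*(14)^3 + 7*(14)^2 + 4*(14)^1 - 7 = (-268912) + (-19208) + (1372) + (56) + (-7) = -286699; answer -286699
Step 3: S2 = -286699; r = -42; a(2) = -3*(-27) - 2*(-42) = 165; iterating: a(2)=165, a(3)=-441, a(4)=993, a(5)=-2097, a(6)=4305, a(7)=-8721, a(8)=17553; answer 17553

17553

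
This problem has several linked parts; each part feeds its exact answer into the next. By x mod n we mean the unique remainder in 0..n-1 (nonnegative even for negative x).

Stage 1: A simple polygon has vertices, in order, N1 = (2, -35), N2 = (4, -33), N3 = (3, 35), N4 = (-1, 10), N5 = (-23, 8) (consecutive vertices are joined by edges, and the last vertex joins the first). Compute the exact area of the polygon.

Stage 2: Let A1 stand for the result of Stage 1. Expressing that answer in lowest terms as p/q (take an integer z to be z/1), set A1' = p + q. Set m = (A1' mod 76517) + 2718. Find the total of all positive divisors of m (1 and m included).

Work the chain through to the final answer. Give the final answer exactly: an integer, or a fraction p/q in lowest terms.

Stage 1: cross terms: (2*-33 - 4*-35)=74, (4*35 - 3*-33)=239, (3*10 - -1*35)=65, (-1*8 - -23*10)=222, (-23*-35 - 2*8)=789; twice the area = |1389| = 1389; area = 1389/2; answer 1389/2
Stage 2: A1 = 1389/2; threaded value p + q = 1391; m = 4109; 4109 = 7 * 587; sigma = (1 + 7) * (1 + 587) = 8 * 588 = 4704; answer 4704

4704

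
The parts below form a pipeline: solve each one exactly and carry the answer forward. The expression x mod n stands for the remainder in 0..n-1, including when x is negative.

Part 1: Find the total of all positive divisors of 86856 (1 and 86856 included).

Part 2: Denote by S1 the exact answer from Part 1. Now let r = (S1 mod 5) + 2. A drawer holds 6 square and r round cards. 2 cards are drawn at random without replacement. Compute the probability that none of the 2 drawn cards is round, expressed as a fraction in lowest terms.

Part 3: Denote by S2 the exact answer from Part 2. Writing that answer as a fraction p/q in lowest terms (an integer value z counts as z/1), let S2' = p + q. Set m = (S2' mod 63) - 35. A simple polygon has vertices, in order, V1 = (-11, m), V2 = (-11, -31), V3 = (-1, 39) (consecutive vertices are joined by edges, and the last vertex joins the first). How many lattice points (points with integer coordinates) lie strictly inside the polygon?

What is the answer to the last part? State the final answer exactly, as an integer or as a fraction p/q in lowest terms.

171

Part 1: 86856 = 2^3 * 3 * 7 * 11 * 47; sigma = (1 + 2 + 4 + 8) * (1 + 3) * (1 + 7) * (1 + 11) * (1 + 47) = 15 * 4 * 8 * 12 * 48 = 276480; answer 276480
Part 2: S1 = 276480; r = 2; total draws C(8,2) = 28; favorable C(6,2) = 15; P = 15/28; answer 15/28
Part 3: S2 = 15/28; threaded value p + q = 43; m = 8; cross terms: (-11*-31 - -11*8)=429, (-11*39 - -1*-31)=-460, (-1*8 - -11*39)=421; twice the area = |390| = 390; area = 195; boundary points = 39 + 10 + 1 = 50; strictly interior points = area - boundary/2 + 1 = 171; answer 171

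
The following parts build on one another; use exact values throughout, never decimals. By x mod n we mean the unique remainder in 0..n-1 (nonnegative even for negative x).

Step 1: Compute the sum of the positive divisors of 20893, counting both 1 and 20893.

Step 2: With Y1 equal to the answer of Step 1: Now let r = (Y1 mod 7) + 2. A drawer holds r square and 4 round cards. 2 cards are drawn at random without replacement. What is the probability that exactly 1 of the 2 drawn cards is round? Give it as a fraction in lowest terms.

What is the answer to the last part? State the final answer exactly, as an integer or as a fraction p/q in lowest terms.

Step 1: 20893 = 17 * 1229; sigma = (1 + 17) * (1 + 1229) = 18 * 1230 = 22140; answer 22140
Step 2: Y1 = 22140; r = 8; total draws C(12,2) = 66; favorable C(4,1)*C(8,1) = 32; P = 16/33; answer 16/33

16/33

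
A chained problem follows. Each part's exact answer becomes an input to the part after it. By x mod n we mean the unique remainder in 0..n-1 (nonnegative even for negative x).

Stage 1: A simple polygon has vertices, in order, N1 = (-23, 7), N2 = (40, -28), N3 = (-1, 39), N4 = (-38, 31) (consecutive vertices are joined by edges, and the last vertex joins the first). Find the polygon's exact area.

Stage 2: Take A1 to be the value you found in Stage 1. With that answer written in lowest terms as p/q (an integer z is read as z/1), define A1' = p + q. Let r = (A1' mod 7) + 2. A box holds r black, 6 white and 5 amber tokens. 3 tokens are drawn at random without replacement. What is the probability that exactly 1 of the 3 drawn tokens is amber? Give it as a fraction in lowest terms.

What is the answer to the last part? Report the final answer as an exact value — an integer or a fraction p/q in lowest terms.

Stage 1: cross terms: (-23*-28 - 40*7)=364, (40*39 - -1*-28)=1532, (-1*31 - -38*39)=1451, (-38*7 - -23*31)=447; twice the area = |3794| = 3794; area = 1897; answer 1897
Stage 2: A1 = 1897; threaded value p + q = 1898; r = 3; total draws C(14,3) = 364; favorable C(5,1)*C(9,2) = 180; P = 45/91; answer 45/91

45/91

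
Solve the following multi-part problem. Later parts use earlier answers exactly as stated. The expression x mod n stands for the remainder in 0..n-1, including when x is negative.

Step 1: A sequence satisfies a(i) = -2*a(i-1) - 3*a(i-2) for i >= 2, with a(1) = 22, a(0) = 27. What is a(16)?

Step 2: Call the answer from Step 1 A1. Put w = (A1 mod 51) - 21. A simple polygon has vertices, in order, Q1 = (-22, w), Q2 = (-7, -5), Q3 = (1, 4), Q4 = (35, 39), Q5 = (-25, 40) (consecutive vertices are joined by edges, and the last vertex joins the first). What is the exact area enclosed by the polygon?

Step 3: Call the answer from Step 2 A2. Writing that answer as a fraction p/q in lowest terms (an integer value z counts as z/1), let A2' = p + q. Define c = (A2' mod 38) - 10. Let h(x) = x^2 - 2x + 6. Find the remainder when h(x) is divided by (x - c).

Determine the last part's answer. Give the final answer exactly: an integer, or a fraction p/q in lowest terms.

105

Step 1: a(2) = -2*(22) - 3*(27) = -125; iterating: a(2)=-125, a(3)=184, a(4)=7, a(5)=-566, a(6)=1111, a(7)=-524, a(8)=-2285, a(9)=6142, a(10)=-5429, a(11)=-7568, a(12)=31423, a(13)=-40142, a(14)=-13985, a(15)=148396, a(16)=-254837; answer -254837
Step 2: A1 = -254837; w = -11; cross terms: (-22*-5 - -7*-11)=33, (-7*4 - 1*-5)=-23, (1*39 - 35*4)=-101, (35*40 - -25*39)=2375, (-25*-11 - -22*40)=1155; twice the area = |3439| = 3439; area = 3439/2; answer 3439/2
Step 3: A2 = 3439/2; threaded value p + q = 3441; c = 11; remainder = value at the root: 1*(11)^2 - 2*(11)^1 + 6 = (121) + (-22) + (6) = 105; answer 105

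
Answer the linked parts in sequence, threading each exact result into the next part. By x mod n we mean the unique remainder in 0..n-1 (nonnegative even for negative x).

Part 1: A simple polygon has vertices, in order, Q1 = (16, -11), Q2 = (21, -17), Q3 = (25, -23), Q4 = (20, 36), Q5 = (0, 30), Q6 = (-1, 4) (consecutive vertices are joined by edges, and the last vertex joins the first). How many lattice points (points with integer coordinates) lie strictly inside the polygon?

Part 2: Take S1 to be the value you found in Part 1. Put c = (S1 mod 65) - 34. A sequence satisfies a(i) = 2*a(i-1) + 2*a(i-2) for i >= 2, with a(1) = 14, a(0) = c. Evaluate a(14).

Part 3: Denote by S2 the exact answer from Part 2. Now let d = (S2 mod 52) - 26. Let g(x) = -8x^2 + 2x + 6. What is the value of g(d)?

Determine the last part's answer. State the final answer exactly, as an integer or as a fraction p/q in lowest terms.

-30

Part 1: cross terms: (16*-17 - 21*-11)=-41, (21*-23 - 25*-17)=-58, (25*36 - 20*-23)=1360, (20*30 - 0*36)=600, (0*4 - -1*30)=30, (-1*-11 - 16*4)=-53; twice the area = |1838| = 1838; area = 919; boundary points = 1 + 2 + 1 + 2 + 1 + 1 = 8; strictly interior points = area - boundary/2 + 1 = 916; answer 916
Part 2: S1 = 916; c = -28; a(2) = 2*(14) + 2*(-28) = -28; iterating: a(2)=-28, a(3)=-28, a(4)=-112, a(5)=-280, a(6)=-784, a(7)=-2128, a(8)=-5824, a(9)=-15904, a(10)=-43456, a(11)=-118720, a(12)=-324352, a(13)=-886144, a(14)=-2420992; answer -2420992
Part 3: S2 = -2420992; d = -2; -8*(-2)^2 + 2*(-2)^1 + 6 = (-32) + (-4) + (6) = -30; answer -30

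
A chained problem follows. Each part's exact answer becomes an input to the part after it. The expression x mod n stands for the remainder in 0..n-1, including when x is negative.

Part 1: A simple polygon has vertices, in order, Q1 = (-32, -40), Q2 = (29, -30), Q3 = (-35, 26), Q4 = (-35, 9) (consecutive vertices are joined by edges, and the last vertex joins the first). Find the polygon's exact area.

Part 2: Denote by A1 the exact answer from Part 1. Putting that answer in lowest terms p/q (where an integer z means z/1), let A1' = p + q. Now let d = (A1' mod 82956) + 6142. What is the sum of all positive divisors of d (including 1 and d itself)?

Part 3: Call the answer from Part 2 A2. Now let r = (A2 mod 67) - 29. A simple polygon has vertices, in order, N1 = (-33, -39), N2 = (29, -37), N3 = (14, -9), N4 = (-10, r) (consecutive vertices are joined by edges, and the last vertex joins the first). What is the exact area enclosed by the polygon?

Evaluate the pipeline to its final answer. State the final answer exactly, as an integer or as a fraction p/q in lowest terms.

3097/2

Part 1: cross terms: (-32*-30 - 29*-40)=2120, (29*26 - -35*-30)=-296, (-35*9 - -35*26)=595, (-35*-40 - -32*9)=1688; twice the area = |4107| = 4107; area = 4107/2; answer 4107/2
Part 2: A1 = 4107/2; threaded value p + q = 4109; d = 10251; 10251 = 3^2 * 17 * 67; sigma = (1 + 3 + 9) * (1 + 17) * (1 + 67) = 13 * 18 * 68 = 15912; answer 15912
Part 3: A2 = 15912; r = 4; cross terms: (-33*-37 - 29*-39)=2352, (29*-9 - 14*-37)=257, (14*4 - -10*-9)=-34, (-10*-39 - -33*4)=522; twice the area = |3097| = 3097; area = 3097/2; answer 3097/2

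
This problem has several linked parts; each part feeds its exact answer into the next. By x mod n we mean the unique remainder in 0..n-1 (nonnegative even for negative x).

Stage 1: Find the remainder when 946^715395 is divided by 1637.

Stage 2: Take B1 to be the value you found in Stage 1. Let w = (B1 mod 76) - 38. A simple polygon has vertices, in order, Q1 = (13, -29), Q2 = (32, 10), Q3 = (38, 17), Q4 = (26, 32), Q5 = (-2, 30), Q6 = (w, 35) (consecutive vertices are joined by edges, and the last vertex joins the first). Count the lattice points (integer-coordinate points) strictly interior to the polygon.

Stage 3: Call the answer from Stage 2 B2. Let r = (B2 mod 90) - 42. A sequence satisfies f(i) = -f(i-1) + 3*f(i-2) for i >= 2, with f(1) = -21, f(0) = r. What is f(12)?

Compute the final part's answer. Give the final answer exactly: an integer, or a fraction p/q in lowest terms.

Stage 1: squarings mod 1637: 946^1=946, 946^2=1114, 946^4=150, 946^8=1219, 946^16=1202, 946^32=970, 946^64=1262, 946^128=1480, 946^256=94, 946^512=651, 946^1024=1455, 946^2048=384, 946^4096=126, 946^8192=1143, 946^16384=123, 946^32768=396, 946^65536=1301, 946^131072=1580, 946^262144=1612, 946^524288=625; 946^715395 = 946^1 * 946^2 * 946^128 * 946^512 * 946^2048 * 946^8192 * 946^16384 * 946^32768 * 946^131072 * 946^524288 = 851 (mod 1637); answer 851
Stage 2: B1 = 851; w = -23; cross terms: (13*10 - 32*-29)=1058, (32*17 - 38*10)=164, (38*32 - 26*17)=774, (26*30 - -2*32)=844, (-2*35 - -23*30)=620, (-23*-29 - 13*35)=212; twice the area = |3672| = 3672; area = 1836; boundary points = 1 + 1 + 3 + 2 + 1 + 4 = 12; strictly interior points = area - boundary/2 + 1 = 1831; answer 1831
Stage 3: B2 = 1831; r = -11; f(2) = -1*(-21) + 3*(-11) = -12; iterating: f(2)=-12, f(3)=-51, f(4)=15, f(5)=-168, f(6)=213, f(7)=-717, f(8)=1356, f(9)=-3507, f(10)=7575, f(11)=-18096, f(12)=40821; answer 40821

40821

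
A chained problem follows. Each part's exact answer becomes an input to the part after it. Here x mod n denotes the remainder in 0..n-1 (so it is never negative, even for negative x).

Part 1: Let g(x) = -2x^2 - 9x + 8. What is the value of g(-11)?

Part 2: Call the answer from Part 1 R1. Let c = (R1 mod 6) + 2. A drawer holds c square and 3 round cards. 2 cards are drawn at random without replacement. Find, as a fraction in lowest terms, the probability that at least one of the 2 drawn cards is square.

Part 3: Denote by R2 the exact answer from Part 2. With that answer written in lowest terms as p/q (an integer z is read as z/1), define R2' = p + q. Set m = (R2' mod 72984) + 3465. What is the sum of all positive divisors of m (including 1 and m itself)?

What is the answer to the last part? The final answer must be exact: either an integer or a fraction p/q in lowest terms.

Part 1: -2*(-11)^2 - 9*(-11)^1 + 8 = (-242) + (99) + (8) = -135; answer -135
Part 2: R1 = -135; c = 5; total draws C(8,2) = 28; complement C(3,2) = 3; favorable 28 - 3 = 25; P = 25/28; answer 25/28
Part 3: R2 = 25/28; threaded value p + q = 53; m = 3518; 3518 = 2 * 1759; sigma = (1 + 2) * (1 + 1759) = 3 * 1760 = 5280; answer 5280

5280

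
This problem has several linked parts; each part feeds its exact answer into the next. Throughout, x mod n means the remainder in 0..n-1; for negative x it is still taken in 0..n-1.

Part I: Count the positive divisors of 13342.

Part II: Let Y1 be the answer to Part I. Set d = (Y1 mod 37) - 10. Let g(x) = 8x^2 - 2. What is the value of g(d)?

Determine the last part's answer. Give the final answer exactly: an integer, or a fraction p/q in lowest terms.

30

Part I: 13342 = 2 * 7 * 953; number of divisors = (1+1) * (1+1) * (1+1) = 8; answer 8
Part II: Y1 = 8; d = -2; 8*(-2)^2 - 2 = (32) + (-2) = 30; answer 30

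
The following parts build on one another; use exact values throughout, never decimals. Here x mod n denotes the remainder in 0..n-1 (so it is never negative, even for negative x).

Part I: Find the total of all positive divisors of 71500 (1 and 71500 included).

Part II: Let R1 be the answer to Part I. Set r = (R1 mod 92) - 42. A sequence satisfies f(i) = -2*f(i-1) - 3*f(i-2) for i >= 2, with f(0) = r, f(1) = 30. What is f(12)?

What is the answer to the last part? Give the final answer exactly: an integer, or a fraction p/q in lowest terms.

-13026

Part I: 71500 = 2^2 * 5^3 * 11 * 13; sigma = (1 + 2 + 4) * (1 + 5 + 25 + 125) * (1 + 11) * (1 + 13) = 7 * 156 * 12 * 14 = 183456; answer 183456
Part II: R1 = 183456; r = -34; f(2) = -2*(30) - 3*(-34) = 42; iterating: f(2)=42, f(3)=-174, f(4)=222, f(5)=78, f(6)=-822, f(7)=1410, f(8)=-354, f(9)=-3522, f(10)=8106, f(11)=-5646, f(12)=-13026; answer -13026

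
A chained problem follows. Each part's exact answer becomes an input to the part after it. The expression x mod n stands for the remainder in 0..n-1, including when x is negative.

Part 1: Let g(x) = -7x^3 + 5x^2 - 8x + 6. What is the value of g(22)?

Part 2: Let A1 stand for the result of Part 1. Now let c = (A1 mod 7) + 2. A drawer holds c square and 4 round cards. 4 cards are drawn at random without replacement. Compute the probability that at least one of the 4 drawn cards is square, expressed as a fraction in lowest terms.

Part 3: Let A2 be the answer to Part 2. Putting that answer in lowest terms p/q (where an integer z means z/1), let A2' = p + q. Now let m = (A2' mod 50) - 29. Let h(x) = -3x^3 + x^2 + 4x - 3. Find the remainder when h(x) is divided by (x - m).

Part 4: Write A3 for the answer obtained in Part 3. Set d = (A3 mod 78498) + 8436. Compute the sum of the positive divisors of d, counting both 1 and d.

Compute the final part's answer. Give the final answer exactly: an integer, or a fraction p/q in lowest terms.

Part 1: -7*(22)^3 + 5*(22)^2 - 8*(22)^1 + 6 = (-74536) + (2420) + (-176) + (6) = -72286; answer -72286
Part 2: A1 = -72286; c = 5; total draws C(9,4) = 126; complement C(4,4) = 1; favorable 126 - 1 = 125; P = 125/126; answer 125/126
Part 3: A2 = 125/126; threaded value p + q = 251; m = -28; remainder = value at the root: -3*(-28)^3 + 1*(-28)^2 + 4*(-28)^1 - 3 = (65856) + (784) + (-112) + (-3) = 66525; answer 66525
Part 4: A3 = 66525; d = 74961; 74961 = 3^2 * 8329; sigma = (1 + 3 + 9) * (1 + 8329) = 13 * 8330 = 108290; answer 108290

108290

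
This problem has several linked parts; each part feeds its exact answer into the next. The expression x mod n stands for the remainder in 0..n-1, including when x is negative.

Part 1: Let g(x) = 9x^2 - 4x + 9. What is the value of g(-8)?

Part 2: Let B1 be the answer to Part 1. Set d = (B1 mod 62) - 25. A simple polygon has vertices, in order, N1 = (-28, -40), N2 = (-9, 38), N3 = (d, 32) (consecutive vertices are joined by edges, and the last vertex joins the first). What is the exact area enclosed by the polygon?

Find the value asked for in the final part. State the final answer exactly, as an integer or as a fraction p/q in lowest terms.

1734

Part 1: 9*(-8)^2 - 4*(-8)^1 + 9 = (576) + (32) + (9) = 617; answer 617
Part 2: B1 = 617; d = 34; cross terms: (-28*38 - -9*-40)=-1424, (-9*32 - 34*38)=-1580, (34*-40 - -28*32)=-464; twice the area = |-3468| = 3468; area = 1734; answer 1734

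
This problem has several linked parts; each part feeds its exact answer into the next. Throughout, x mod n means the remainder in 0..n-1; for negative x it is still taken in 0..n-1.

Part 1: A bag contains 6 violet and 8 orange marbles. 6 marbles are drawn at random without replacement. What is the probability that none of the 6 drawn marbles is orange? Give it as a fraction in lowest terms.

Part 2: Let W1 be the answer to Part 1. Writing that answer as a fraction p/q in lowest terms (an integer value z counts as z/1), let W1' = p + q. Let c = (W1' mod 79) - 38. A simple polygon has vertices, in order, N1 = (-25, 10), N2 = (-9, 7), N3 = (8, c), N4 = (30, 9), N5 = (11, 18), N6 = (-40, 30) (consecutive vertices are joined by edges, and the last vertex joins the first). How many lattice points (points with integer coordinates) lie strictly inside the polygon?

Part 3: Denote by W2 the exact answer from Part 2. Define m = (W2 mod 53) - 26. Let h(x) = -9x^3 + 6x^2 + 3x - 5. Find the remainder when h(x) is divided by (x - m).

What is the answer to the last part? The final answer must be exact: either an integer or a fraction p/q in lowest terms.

-69545

Part 1: total draws C(14,6) = 3003; favorable C(6,6) = 1; P = 1/3003; answer 1/3003
Part 2: W1 = 1/3003; threaded value p + q = 3004; c = -36; cross terms: (-25*7 - -9*10)=-85, (-9*-36 - 8*7)=268, (8*9 - 30*-36)=1152, (30*18 - 11*9)=441, (11*30 - -40*18)=1050, (-40*10 - -25*30)=350; twice the area = |3176| = 3176; area = 1588; boundary points = 1 + 1 + 1 + 1 + 3 + 5 = 12; strictly interior points = area - boundary/2 + 1 = 1583; answer 1583
Part 3: W2 = 1583; m = 20; remainder = value at the root: -9*(20)^3 + 6*(20)^2 + 3*(20)^1 - 5 = (-72000) + (2400) + (60) + (-5) = -69545; answer -69545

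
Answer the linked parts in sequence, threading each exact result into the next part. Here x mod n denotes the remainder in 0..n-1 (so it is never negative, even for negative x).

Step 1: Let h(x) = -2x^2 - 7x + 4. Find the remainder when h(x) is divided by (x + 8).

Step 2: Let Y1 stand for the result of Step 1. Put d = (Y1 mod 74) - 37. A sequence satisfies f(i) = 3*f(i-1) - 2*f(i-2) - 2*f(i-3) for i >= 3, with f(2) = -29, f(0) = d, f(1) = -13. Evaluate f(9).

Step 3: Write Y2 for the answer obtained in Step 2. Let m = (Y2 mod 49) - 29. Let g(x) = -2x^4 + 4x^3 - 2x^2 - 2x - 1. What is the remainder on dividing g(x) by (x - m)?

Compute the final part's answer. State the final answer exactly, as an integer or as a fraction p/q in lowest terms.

-34827

Step 1: remainder = value at the root: -2*(-8)^2 - 7*(-8)^1 + 4 = (-128) + (56) + (4) = -68; answer -68
Step 2: Y1 = -68; d = -31; f(3) = 3*(-29) - 2*(-13) - 2*(-31) = 1; iterating: f(3)=1, f(4)=87, f(5)=317, f(6)=775, f(7)=1517, f(8)=2367, f(9)=2517; answer 2517
Step 3: Y2 = 2517; m = -11; remainder = value at the root: -2*(-11)^4 + 4*(-11)^3 - 2*(-11)^2 - 2*(-11)^1 - 1 = (-29282) + (-5324) + (-242) + (22) + (-1) = -34827; answer -34827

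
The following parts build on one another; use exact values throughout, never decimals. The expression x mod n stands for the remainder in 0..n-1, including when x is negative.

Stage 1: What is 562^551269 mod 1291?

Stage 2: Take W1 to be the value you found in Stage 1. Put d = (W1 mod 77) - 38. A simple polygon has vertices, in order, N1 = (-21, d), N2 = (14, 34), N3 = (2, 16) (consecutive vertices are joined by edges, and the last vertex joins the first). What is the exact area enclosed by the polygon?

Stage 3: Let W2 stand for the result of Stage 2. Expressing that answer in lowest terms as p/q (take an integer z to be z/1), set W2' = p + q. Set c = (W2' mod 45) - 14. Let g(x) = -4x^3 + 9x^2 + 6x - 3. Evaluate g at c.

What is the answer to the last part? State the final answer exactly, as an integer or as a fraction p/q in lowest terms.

-1427

Stage 1: squarings mod 1291: 562^1=562, 562^2=840, 562^4=714, 562^8=1142, 562^16=254, 562^32=1257, 562^64=1156, 562^128=151, 562^256=854, 562^512=1192, 562^1024=764, 562^2048=164, 562^4096=1076, 562^8192=1040, 562^16384=1033, 562^32768=723, 562^65536=1165, 562^131072=384, 562^262144=282, 562^524288=773; 562^551269 = 562^1 * 562^4 * 562^32 * 562^64 * 562^256 * 562^2048 * 562^8192 * 562^16384 * 562^524288 = 177 (mod 1291); answer 177
Stage 2: W1 = 177; d = -15; cross terms: (-21*34 - 14*-15)=-504, (14*16 - 2*34)=156, (2*-15 - -21*16)=306; twice the area = |-42| = 42; area = 21; answer 21
Stage 3: W2 = 21; threaded value p + q = 22; c = 8; -4*(8)^3 + 9*(8)^2 + 6*(8)^1 - 3 = (-2048) + (576) + (48) + (-3) = -1427; answer -1427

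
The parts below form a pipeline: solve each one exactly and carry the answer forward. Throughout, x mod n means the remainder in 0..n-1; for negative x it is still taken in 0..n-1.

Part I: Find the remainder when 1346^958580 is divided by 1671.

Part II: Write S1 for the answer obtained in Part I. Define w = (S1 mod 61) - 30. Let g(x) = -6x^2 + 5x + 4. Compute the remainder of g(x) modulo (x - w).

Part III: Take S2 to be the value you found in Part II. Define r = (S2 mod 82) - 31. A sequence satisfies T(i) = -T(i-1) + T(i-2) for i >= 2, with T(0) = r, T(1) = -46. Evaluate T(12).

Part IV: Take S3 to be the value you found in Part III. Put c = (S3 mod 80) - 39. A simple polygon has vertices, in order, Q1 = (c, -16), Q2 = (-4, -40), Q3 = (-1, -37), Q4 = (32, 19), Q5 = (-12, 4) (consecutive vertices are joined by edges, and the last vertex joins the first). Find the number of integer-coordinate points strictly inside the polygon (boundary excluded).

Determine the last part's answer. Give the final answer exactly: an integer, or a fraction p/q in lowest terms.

Part I: squarings mod 1671: 1346^1=1346, 1346^2=352, 1346^4=250, 1346^8=673, 1346^16=88, 1346^32=1060, 1346^64=688, 1346^128=451, 1346^256=1210, 1346^512=304, 1346^1024=511, 1346^2048=445, 1346^4096=847, 1346^8192=550, 1346^16384=49, 1346^32768=730, 1346^65536=1522, 1346^131072=478, 1346^262144=1228, 1346^524288=742; 1346^958580 = 1346^4 * 1346^16 * 1346^32 * 1346^64 * 1346^8192 * 1346^32768 * 1346^131072 * 1346^262144 * 1346^524288 = 982 (mod 1671); answer 982
Part II: S1 = 982; w = -24; remainder = value at the root: -6*(-24)^2 + 5*(-24)^1 + 4 = (-3456) + (-120) + (4) = -3572; answer -3572
Part III: S2 = -3572; r = 5; T(2) = -1*(-46) + 1*(5) = 51; iterating: T(2)=51, T(3)=-97, T(4)=148, T(5)=-245, T(6)=393, T(7)=-638, T(8)=1031, T(9)=-1669, T(10)=2700, T(11)=-4369, T(12)=7069; answer 7069
Part IV: S3 = 7069; c = -10; cross terms: (-10*-40 - -4*-16)=336, (-4*-37 - -1*-40)=108, (-1*19 - 32*-37)=1165, (32*4 - -12*19)=356, (-12*-16 - -10*4)=232; twice the area = |2197| = 2197; area = 2197/2; boundary points = 6 + 3 + 1 + 1 + 2 = 13; strictly interior points = area - boundary/2 + 1 = 1093; answer 1093

1093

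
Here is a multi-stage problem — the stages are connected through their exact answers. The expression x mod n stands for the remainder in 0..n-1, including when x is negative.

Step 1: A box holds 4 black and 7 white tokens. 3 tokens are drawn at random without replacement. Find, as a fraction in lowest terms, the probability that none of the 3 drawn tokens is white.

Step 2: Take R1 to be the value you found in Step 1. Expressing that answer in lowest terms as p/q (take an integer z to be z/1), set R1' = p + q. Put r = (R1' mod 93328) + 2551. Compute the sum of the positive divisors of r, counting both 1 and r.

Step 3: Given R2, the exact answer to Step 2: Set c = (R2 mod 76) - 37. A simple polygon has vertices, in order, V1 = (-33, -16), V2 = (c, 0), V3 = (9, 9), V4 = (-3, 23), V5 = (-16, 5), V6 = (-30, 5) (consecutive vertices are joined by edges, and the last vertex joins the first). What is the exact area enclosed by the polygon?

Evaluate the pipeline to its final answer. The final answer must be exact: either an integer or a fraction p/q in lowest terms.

1377/2

Step 1: total draws C(11,3) = 165; favorable C(4,3) = 4; P = 4/165; answer 4/165
Step 2: R1 = 4/165; threaded value p + q = 169; r = 2720; 2720 = 2^5 * 5 * 17; sigma = (1 + 2 + 4 + 8 + 16 + 32) * (1 + 5) * (1 + 17) = 63 * 6 * 18 = 6804; answer 6804
Step 3: R2 = 6804; c = 3; cross terms: (-33*0 - 3*-16)=48, (3*9 - 9*0)=27, (9*23 - -3*9)=234, (-3*5 - -16*23)=353, (-16*5 - -30*5)=70, (-30*-16 - -33*5)=645; twice the area = |1377| = 1377; area = 1377/2; answer 1377/2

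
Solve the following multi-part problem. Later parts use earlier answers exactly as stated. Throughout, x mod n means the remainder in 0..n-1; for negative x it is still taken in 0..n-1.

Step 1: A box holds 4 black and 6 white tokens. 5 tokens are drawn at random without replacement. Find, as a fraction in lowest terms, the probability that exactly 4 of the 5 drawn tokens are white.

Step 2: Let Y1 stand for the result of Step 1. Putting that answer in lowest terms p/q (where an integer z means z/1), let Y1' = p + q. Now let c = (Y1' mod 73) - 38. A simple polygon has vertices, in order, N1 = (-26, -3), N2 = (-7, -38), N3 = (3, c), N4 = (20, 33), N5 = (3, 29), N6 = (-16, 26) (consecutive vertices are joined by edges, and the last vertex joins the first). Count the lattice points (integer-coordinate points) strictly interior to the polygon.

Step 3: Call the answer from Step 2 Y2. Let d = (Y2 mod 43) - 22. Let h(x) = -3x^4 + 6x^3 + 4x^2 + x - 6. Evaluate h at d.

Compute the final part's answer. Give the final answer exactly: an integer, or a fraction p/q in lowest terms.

-23596

Step 1: total draws C(10,5) = 252; favorable C(6,4)*C(4,1) = 60; P = 5/21; answer 5/21
Step 2: Y1 = 5/21; threaded value p + q = 26; c = -12; cross terms: (-26*-38 - -7*-3)=967, (-7*-12 - 3*-38)=198, (3*33 - 20*-12)=339, (20*29 - 3*33)=481, (3*26 - -16*29)=542, (-16*-3 - -26*26)=724; twice the area = |3251| = 3251; area = 3251/2; boundary points = 1 + 2 + 1 + 1 + 1 + 1 = 7; strictly interior points = area - boundary/2 + 1 = 1623; answer 1623
Step 3: Y2 = 1623; d = 10; -3*(10)^4 + 6*(10)^3 + 4*(10)^2 + 1*(10)^1 - 6 = (-30000) + (6000) + (400) + (10) + (-6) = -23596; answer -23596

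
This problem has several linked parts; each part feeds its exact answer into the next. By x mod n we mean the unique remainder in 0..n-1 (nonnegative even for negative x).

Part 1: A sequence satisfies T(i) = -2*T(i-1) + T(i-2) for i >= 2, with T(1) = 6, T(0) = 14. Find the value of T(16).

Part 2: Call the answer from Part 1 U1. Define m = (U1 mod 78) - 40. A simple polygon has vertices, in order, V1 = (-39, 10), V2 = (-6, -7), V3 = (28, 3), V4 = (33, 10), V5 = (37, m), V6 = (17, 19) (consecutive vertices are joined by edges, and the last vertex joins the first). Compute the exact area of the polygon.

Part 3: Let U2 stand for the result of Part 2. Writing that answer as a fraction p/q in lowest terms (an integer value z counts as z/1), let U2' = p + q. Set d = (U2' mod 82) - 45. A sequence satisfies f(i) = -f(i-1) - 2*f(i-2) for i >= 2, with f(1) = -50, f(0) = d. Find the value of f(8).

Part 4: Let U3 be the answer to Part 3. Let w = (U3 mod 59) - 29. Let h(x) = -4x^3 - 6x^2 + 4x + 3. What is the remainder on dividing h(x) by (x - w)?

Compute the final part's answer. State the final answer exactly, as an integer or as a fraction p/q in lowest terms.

-9747

Part 1: T(2) = -2*(6) + 1*(14) = 2; iterating: T(2)=2, T(3)=2, T(4)=-2, T(5)=6, T(6)=-14, T(7)=34, T(8)=-82, T(9)=198, T(10)=-478, T(11)=1154, T(12)=-2786, T(13)=6726, T(14)=-16238, T(15)=39202, T(16)=-94642; answer -94642
Part 2: U1 = -94642; m = 10; cross terms: (-39*-7 - -6*10)=333, (-6*3 - 28*-7)=178, (28*10 - 33*3)=181, (33*10 - 37*10)=-40, (37*19 - 17*10)=533, (17*10 - -39*19)=911; twice the area = |2096| = 2096; area = 1048; answer 1048
Part 3: U2 = 1048; threaded value p + q = 1049; d = 20; f(2) = -1*(-50) - 2*(20) = 10; iterating: f(2)=10, f(3)=90, f(4)=-110, f(5)=-70, f(6)=290, f(7)=-150, f(8)=-430; answer -430
Part 4: U3 = -430; w = 13; remainder = value at the root: -4*(13)^3 - 6*(13)^2 + 4*(13)^1 + 3 = (-8788) + (-1014) + (52) + (3) = -9747; answer -9747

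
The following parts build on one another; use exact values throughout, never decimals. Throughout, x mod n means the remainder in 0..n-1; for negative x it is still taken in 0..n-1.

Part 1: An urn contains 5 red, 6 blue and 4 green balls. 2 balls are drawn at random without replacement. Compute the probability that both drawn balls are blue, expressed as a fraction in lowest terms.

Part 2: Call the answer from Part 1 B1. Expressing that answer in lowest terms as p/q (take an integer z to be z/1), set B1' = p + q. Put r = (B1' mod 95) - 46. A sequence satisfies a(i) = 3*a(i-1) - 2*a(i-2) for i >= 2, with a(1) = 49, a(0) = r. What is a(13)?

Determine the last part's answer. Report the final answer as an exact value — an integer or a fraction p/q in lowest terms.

Part 1: total draws C(15,2) = 105; favorable C(6,2) = 15; P = 1/7; answer 1/7
Part 2: B1 = 1/7; threaded value p + q = 8; r = -38; a(2) = 3*(49) - 2*(-38) = 223; iterating: a(2)=223, a(3)=571, a(4)=1267, a(5)=2659, a(6)=5443, a(7)=11011, a(8)=22147, a(9)=44419, a(10)=88963, a(11)=178051, a(12)=356227, a(13)=712579; answer 712579

712579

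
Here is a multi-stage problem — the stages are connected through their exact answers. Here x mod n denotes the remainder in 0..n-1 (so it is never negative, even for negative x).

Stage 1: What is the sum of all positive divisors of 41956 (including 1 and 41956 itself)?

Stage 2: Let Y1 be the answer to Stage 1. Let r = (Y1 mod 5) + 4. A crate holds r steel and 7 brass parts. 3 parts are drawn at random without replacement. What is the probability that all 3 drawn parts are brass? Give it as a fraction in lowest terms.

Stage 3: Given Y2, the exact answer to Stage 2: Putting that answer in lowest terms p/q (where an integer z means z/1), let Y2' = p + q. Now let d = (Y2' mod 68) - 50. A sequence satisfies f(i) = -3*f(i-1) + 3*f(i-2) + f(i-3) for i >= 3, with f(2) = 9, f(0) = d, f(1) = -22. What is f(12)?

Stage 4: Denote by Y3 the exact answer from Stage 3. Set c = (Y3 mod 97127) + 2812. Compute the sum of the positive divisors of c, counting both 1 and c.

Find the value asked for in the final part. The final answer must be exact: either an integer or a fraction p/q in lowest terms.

Stage 1: 41956 = 2^2 * 17 * 617; sigma = (1 + 2 + 4) * (1 + 17) * (1 + 617) = 7 * 18 * 618 = 77868; answer 77868
Stage 2: Y1 = 77868; r = 7; total draws C(14,3) = 364; favorable C(7,3) = 35; P = 5/52; answer 5/52
Stage 3: Y2 = 5/52; threaded value p + q = 57; d = 7; f(3) = -3*(9) + 3*(-22) + 1*(7) = -86; iterating: f(3)=-86, f(4)=263, f(5)=-1038, f(6)=3817, f(7)=-14302, f(8)=53319, f(9)=-199046, f(10)=742793, f(11)=-2772198, f(12)=10345927; answer 10345927
Stage 4: Y3 = 10345927; c = 53277; 53277 = 3 * 7 * 43 * 59; sigma = (1 + 3) * (1 + 7) * (1 + 43) * (1 + 59) = 4 * 8 * 44 * 60 = 84480; answer 84480

84480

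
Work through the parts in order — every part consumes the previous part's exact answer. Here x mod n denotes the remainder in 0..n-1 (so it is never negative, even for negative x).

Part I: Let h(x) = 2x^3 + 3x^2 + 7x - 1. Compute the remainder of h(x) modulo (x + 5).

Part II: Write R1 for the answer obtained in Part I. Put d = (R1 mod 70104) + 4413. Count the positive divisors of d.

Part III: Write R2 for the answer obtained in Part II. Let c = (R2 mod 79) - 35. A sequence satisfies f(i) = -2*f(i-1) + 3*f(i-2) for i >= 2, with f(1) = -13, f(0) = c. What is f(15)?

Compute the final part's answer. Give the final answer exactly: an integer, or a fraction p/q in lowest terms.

50221151

Part I: remainder = value at the root: 2*(-5)^3 + 3*(-5)^2 + 7*(-5)^1 - 1 = (-250) + (75) + (-35) + (-1) = -211; answer -211
Part II: R1 = -211; d = 74306; 74306 = 2 * 53 * 701; number of divisors = (1+1) * (1+1) * (1+1) = 8; answer 8
Part III: R2 = 8; c = -27; f(2) = -2*(-13) + 3*(-27) = -55; iterating: f(2)=-55, f(3)=71, f(4)=-307, f(5)=827, f(6)=-2575, f(7)=7631, f(8)=-22987, f(9)=68867, f(10)=-206695, f(11)=619991, f(12)=-1860067, f(13)=5580107, f(14)=-16740415, f(15)=50221151; answer 50221151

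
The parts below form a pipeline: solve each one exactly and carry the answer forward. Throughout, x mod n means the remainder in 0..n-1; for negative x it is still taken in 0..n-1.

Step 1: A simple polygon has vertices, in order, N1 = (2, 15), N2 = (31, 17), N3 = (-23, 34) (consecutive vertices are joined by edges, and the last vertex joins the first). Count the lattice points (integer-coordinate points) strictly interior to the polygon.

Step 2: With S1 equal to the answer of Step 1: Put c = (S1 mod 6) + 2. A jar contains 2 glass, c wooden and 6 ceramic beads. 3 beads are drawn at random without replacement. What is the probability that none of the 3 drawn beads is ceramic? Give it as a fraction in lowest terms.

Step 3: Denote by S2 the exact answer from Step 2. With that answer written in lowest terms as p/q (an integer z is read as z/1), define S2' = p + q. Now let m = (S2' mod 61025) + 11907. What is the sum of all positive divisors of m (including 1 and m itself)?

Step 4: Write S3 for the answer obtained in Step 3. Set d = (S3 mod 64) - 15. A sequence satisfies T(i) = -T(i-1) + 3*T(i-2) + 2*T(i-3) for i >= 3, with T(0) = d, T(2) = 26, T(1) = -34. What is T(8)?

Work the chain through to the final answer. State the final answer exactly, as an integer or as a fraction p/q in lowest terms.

Step 1: cross terms: (2*17 - 31*15)=-431, (31*34 - -23*17)=1445, (-23*15 - 2*34)=-413; twice the area = |601| = 601; area = 601/2; boundary points = 1 + 1 + 1 = 3; strictly interior points = area - boundary/2 + 1 = 300; answer 300
Step 2: S1 = 300; c = 2; total draws C(10,3) = 120; favorable C(4,3) = 4; P = 1/30; answer 1/30
Step 3: S2 = 1/30; threaded value p + q = 31; m = 11938; 11938 = 2 * 47 * 127; sigma = (1 + 2) * (1 + 47) * (1 + 127) = 3 * 48 * 128 = 18432; answer 18432
Step 4: S3 = 18432; d = -15; T(3) = -1*(26) + 3*(-34) + 2*(-15) = -158; iterating: T(3)=-158, T(4)=168, T(5)=-590, T(6)=778, T(7)=-2212, T(8)=3366; answer 3366

3366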